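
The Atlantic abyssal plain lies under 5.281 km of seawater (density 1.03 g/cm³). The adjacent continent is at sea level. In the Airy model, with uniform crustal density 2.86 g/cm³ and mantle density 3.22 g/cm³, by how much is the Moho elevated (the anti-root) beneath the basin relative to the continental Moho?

26.8 km

Balancing pressure at the compensation depth: replacing crust with seawater at the top is compensated by replacing crust with mantle at the base: d (ρ_c − ρ_w) = a (ρ_m − ρ_c).
a = d (ρ_c − ρ_w)/(ρ_m − ρ_c) = 5.281 km × 1.83/0.36 = 26.8 km.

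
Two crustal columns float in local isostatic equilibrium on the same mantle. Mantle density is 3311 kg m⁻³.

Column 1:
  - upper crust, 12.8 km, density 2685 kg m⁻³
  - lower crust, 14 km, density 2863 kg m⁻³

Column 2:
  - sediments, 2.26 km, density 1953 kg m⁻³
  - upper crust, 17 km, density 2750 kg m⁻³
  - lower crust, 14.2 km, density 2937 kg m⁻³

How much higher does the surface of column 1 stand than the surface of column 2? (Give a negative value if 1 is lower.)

−1.1 km

For any compensation level in the mantle, the mantle terms cancel and isostasy reduces to e = (Σt_1 − Σt_2) − (Σ(ρt)_1 − Σ(ρt)_2) / ρ_m.
Σt_1 = 26.8 km; Σt_2 = 33.46 km; Σ(ρt)_1 = 74450; Σ(ρt)_2 = 92869.18 (in km·kg m⁻³).
e = (26.8 − 33.46) − (74450 − 92869.18) / 3311 = −1.1 km.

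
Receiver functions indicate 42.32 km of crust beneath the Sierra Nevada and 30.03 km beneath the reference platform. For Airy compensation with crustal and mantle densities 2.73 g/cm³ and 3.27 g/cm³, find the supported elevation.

2.03 km

Excess crust Δ = 42.32 km − 30.03 km = 12.29 km, split between elevation h and root r with h + r = Δ.
Airy balance ρ_c h = (ρ_m − ρ_c) r gives r = h ρ_c/(ρ_m − ρ_c), so h (1 + ρ_c/(ρ_m − ρ_c)) = Δ, i.e. h = Δ (ρ_m − ρ_c)/ρ_m.
h = 12.29 km × 0.54/3.27 = 2.03 km.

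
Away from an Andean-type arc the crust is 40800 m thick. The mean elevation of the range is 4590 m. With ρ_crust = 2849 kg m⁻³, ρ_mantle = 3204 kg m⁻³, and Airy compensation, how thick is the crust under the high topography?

82200 m

Root depth r = h ρ_c / (ρ_m − ρ_c) = 4590 m × 2849 / 355 = 36840 m.
Total thickness = T + h + r = 40800 m + 4590 m + 36840 m = 82200 m.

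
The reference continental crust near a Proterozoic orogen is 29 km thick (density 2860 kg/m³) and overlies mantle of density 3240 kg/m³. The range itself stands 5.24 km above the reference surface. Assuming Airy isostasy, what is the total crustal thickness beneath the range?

Root depth r = h ρ_c / (ρ_m − ρ_c) = 5.24 km × 2860 / 380 = 39.44 km.
Total thickness = T + h + r = 29 km + 5.24 km + 39.44 km = 73.7 km.

73.7 km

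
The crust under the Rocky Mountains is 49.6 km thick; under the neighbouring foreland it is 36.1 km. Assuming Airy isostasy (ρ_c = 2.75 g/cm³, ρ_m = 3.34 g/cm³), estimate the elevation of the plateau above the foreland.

Excess crust Δ = 49.6 km − 36.1 km = 13.5 km, split between elevation h and root r with h + r = Δ.
Airy balance ρ_c h = (ρ_m − ρ_c) r gives r = h ρ_c/(ρ_m − ρ_c), so h (1 + ρ_c/(ρ_m − ρ_c)) = Δ, i.e. h = Δ (ρ_m − ρ_c)/ρ_m.
h = 13.5 km × 0.59/3.34 = 2.38 km.

2.38 km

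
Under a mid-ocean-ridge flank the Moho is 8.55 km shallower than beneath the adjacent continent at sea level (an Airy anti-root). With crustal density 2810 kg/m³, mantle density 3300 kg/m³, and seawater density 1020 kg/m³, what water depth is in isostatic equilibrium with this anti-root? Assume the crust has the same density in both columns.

2.34 km

Replacing a thickness d of crust by seawater at the top must be balanced by replacing crust with mantle at the base: d (ρ_c − ρ_w) = a (ρ_m − ρ_c).
d = a (ρ_m − ρ_c)/(ρ_c − ρ_w) = 8.55 km × 490/1790 = 2.34 km.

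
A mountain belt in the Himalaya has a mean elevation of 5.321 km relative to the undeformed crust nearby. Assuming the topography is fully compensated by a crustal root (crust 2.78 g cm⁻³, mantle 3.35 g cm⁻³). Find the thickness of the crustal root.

Isostatic balance requires: the weight of the topography is balanced by the buoyancy of the root, ρ_c h = (ρ_m − ρ_c) r.
r = h · ρ_c / (ρ_m − ρ_c) = 5.321 km × 2.78 / (3.35 − 2.78) = 26 km.

26 km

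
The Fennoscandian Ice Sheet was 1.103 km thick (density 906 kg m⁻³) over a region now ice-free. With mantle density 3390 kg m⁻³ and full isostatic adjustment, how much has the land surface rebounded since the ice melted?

Removing the load lets mantle flow back in; uplift u satisfies ρ_ice t = ρ_m u.
u = t ρ_ice/ρ_m = 1.103 km × 906/3390 = 0.295 km.

0.295 km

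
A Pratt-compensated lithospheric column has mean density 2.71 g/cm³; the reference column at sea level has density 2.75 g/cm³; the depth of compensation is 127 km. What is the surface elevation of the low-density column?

1.87 km

ρ_ref D = ρ (D + h) → h = D (ρ_ref − ρ)/ρ.
h = 127 km × (2.75 − 2.71)/2.71 = 1.87 km.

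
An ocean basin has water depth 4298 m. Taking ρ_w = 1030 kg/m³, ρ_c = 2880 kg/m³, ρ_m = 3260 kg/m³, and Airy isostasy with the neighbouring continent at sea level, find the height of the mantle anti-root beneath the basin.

20900 m

Isostatic balance requires: replacing crust with seawater at the top is compensated by replacing crust with mantle at the base: d (ρ_c − ρ_w) = a (ρ_m − ρ_c).
a = d (ρ_c − ρ_w)/(ρ_m − ρ_c) = 4298 m × 1850/380 = 20900 m.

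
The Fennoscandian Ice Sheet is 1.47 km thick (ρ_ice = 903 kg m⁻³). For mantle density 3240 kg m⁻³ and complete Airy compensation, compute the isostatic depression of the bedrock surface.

Isostatic balance requires: the ice load ρ_ice t is balanced by mantle displaced below, ρ_m s.
s = t ρ_ice / ρ_m = 1.47 km × 903/3240 = 0.41 km.

0.41 km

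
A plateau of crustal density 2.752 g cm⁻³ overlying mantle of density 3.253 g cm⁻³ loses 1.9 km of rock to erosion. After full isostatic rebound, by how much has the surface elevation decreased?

0.293 km

Rebound u = e ρ_c/ρ_m = 1.9 km × 2.752/3.253 = 1.607 km.
Net surface drop = e − u = 1.9 km − 1.607 km = e (ρ_m − ρ_c)/ρ_m = 0.293 km.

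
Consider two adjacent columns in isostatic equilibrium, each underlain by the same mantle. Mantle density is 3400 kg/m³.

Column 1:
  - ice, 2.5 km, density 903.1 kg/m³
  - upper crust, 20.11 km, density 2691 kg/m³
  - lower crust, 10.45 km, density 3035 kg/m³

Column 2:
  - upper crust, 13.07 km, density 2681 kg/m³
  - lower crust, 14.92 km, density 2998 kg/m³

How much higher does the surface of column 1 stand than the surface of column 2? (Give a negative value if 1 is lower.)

2.62 km

For any compensation level in the mantle, the mantle terms cancel and isostasy reduces to e = (Σt_1 − Σt_2) − (Σ(ρt)_1 − Σ(ρt)_2) / ρ_m.
Σt_1 = 33.06 km; Σt_2 = 27.99 km; Σ(ρt)_1 = 88089.51; Σ(ρt)_2 = 79770.83 (in km·kg/m³).
e = (33.06 − 27.99) − (88089.51 − 79770.83) / 3400 = 2.62 km.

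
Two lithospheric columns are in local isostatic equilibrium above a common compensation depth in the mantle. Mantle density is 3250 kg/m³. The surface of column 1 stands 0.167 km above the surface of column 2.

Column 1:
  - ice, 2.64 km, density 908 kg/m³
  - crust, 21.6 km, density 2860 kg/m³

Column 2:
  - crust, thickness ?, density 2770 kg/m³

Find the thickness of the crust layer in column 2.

Take the compensation level at the base of the deeper column (depth z_c below the surface of column 1) and equate Σ ρ_i t_i down to z_c; mantle fills any gap and the z_c terms cancel.
Column 1: 2.64×908 + 21.6×2860 + (z_c − 24.24)×3250
Column 2: 0.167×0 + x×2770 + (z_c − 0.167 − 0 − x)×3250
The z_c×3250 term appears on both sides and cancels. Collect the known terms of each column as K = Σ(ρt)_known − 3250 × (depth of known layers): K_1 = 64173.12 − 3250×24.24 = −14606.88; K_2 = 0 − 3250×(0.167 + 0) = −542.75.
Balance: K_1 = K_2 − x×(3250 − 2770), so x = (K_2 − K_1)/(3250 − 2770) = 14064.1/480 = 29.3 km.

29.3 km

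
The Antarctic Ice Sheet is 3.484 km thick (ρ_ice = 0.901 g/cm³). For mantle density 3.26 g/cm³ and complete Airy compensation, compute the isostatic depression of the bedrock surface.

By Archimedes' principle applied to the lithosphere: the ice load ρ_ice t is balanced by mantle displaced below, ρ_m s.
s = t ρ_ice / ρ_m = 3.484 km × 0.901/3.26 = 0.963 km.

0.963 km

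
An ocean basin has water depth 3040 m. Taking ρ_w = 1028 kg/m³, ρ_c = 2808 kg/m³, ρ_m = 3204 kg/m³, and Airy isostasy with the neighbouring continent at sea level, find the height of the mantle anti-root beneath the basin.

13700 m

Equating mass per unit area of the two columns: replacing crust with seawater at the top is compensated by replacing crust with mantle at the base: d (ρ_c − ρ_w) = a (ρ_m − ρ_c).
a = d (ρ_c − ρ_w)/(ρ_m − ρ_c) = 3040 m × 1780/396 = 13700 m.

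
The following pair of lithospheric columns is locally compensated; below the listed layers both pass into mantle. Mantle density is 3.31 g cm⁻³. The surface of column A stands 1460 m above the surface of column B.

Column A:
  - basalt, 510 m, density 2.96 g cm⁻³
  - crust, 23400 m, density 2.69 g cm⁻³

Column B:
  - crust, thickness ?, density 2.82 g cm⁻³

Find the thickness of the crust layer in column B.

20100 m

Take the compensation level at the base of the deeper column (depth z_c below the surface of column A) and equate Σ ρ_i t_i down to z_c; mantle fills any gap and the z_c terms cancel.
Column A: 510×2.96 + 23400×2.69 + (z_c − 23910)×3.31
Column B: 1460×0 + x×2.82 + (z_c − 1460 − 0 − x)×3.31
The z_c×3.31 term appears on both sides and cancels. Collect the known terms of each column as K = Σ(ρt)_known − 3.31 × (depth of known layers): K_A = 64455.6 − 3.31×23910 = −14686.5; K_B = 0 − 3.31×(1460 + 0) = −4832.6.
Balance: K_A = K_B − x×(3.31 − 2.82), so x = (K_B − K_A)/(3.31 − 2.82) = 9853.9/0.49 = 20100 m.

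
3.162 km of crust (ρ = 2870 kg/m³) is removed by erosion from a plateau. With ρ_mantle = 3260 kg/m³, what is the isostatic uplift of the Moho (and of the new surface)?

Unloading: uplift u = e ρ_c/ρ_m = 3.162 km × 2870/3260 = 2.78 km.

2.78 km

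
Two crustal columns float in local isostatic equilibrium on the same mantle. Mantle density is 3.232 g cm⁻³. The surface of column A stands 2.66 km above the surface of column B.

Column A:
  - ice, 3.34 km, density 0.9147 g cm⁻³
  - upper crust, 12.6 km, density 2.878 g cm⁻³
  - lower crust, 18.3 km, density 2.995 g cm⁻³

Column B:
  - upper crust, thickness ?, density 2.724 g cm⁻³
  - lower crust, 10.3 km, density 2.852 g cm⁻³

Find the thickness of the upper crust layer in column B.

Take the compensation level at the base of the deeper column (depth z_c below the surface of column A) and equate Σ ρ_i t_i down to z_c; mantle fills any gap and the z_c terms cancel.
Column A: 3.34×0.9147 + 12.6×2.878 + 18.3×2.995 + (z_c − 34.24)×3.232
Column B: 2.66×0 + x×2.724 + 10.3×2.852 + (z_c − 2.66 − 10.3 − x)×3.232
The z_c×3.232 term appears on both sides and cancels. Collect the known terms of each column as K = Σ(ρt)_known − 3.232 × (depth of known layers): K_A = 94.126398 − 3.232×34.24 = −16.537282; K_B = 29.3756 − 3.232×(2.66 + 10.3) = −12.51112.
Balance: K_A = K_B − x×(3.232 − 2.724), so x = (K_B − K_A)/(3.232 − 2.724) = 4.02616/0.508 = 7.93 km.

7.93 km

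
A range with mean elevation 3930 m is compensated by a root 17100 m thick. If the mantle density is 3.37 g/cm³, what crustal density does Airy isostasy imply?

ρ_c h = (ρ_m − ρ_c) r → ρ_c (h + r) = ρ_m r → ρ_c = ρ_m r / (h + r).
ρ_c = 3.37 × 17100 m / (3930 m + 17100 m) = 2.74 g/cm³.

2.74 g/cm³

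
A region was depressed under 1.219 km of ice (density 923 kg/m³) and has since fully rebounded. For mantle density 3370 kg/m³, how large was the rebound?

Removing the load lets mantle flow back in; uplift u satisfies ρ_ice t = ρ_m u.
u = t ρ_ice/ρ_m = 1.219 km × 923/3370 = 0.334 km.

0.334 km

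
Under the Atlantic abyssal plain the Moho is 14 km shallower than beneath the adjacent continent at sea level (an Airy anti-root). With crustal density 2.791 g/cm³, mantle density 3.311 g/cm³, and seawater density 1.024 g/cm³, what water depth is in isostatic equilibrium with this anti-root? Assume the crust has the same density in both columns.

4.12 km

Replacing a thickness d of crust by seawater at the top must be balanced by replacing crust with mantle at the base: d (ρ_c − ρ_w) = a (ρ_m − ρ_c).
d = a (ρ_m − ρ_c)/(ρ_c − ρ_w) = 14 km × 0.52/1.767 = 4.12 km.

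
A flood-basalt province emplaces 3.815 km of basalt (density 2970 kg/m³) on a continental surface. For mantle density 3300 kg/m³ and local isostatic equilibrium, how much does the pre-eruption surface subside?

3.43 km

Subaerial loading: s = t ρ_load / ρ_m.
s = 3.815 km × 2970/3300 = 3.43 km.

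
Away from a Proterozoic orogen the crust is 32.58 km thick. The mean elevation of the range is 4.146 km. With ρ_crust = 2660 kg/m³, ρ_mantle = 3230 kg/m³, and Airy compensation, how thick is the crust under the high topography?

Root depth r = h ρ_c / (ρ_m − ρ_c) = 4.146 km × 2660 / 570 = 19.35 km.
Total thickness = T + h + r = 32.58 km + 4.146 km + 19.35 km = 56.1 km.

56.1 km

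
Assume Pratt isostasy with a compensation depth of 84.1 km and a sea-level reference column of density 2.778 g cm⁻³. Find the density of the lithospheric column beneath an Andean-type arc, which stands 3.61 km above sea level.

Pratt balance: ρ_ref D = ρ (D + h).
ρ = ρ_ref D/(D + h) = 2.778 × 84.1 km/(84.1 km + 3.61 km) = 2.66 g cm⁻³.

2.66 g cm⁻³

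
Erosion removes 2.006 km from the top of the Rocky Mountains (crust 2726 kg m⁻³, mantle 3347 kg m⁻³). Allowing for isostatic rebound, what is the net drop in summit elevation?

0.372 km

Rebound u = e ρ_c/ρ_m = 2.006 km × 2726/3347 = 1.634 km.
Net surface drop = e − u = 2.006 km − 1.634 km = e (ρ_m − ρ_c)/ρ_m = 0.372 km.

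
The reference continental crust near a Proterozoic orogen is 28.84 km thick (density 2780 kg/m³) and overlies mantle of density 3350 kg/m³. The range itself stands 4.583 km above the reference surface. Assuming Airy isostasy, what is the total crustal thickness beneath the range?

Root depth r = h ρ_c / (ρ_m − ρ_c) = 4.583 km × 2780 / 570 = 22.35 km.
Total thickness = T + h + r = 28.84 km + 4.583 km + 22.35 km = 55.8 km.

55.8 km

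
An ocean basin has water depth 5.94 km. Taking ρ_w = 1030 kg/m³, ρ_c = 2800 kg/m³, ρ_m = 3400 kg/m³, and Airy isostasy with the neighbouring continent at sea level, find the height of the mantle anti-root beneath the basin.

Isostatic balance requires: replacing crust with seawater at the top is compensated by replacing crust with mantle at the base: d (ρ_c − ρ_w) = a (ρ_m − ρ_c).
a = d (ρ_c − ρ_w)/(ρ_m − ρ_c) = 5.94 km × 1770/600 = 17.5 km.

17.5 km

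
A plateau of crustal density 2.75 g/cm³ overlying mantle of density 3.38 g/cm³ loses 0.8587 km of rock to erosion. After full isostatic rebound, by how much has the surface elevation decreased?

0.16 km

Rebound u = e ρ_c/ρ_m = 0.8587 km × 2.75/3.38 = 0.6986 km.
Net surface drop = e − u = 0.8587 km − 0.6986 km = e (ρ_m − ρ_c)/ρ_m = 0.16 km.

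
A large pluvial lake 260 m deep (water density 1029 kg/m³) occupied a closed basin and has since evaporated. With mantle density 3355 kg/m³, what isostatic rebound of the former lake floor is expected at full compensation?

79.7 m

u = d ρ_w/ρ_m = 260 m × 1029/3355 = 79.7 m.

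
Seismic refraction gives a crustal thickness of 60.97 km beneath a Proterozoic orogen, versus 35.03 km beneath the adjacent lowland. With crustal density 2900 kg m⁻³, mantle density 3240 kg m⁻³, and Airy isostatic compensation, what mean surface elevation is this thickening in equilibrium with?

Excess crust Δ = 60.97 km − 35.03 km = 25.94 km, split between elevation h and root r with h + r = Δ.
Airy balance ρ_c h = (ρ_m − ρ_c) r gives r = h ρ_c/(ρ_m − ρ_c), so h (1 + ρ_c/(ρ_m − ρ_c)) = Δ, i.e. h = Δ (ρ_m − ρ_c)/ρ_m.
h = 25.94 km × 340/3240 = 2.72 km.

2.72 km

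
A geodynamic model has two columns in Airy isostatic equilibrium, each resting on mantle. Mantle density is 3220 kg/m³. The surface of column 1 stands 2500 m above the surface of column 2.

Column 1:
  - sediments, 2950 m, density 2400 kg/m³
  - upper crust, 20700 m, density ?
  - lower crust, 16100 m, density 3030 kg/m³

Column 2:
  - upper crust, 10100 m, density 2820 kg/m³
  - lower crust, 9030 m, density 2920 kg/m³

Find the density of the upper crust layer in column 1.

Take the compensation level at the base of the deeper column (depth z_c below the surface of column 1) and equate Σ ρ_i t_i down to z_c; mantle fills any gap and the z_c terms cancel.
Column 1: 2950×2400 + 20700×ρ + 16100×3030 + (z_c − 39750)×3220
Column 2: 2500×0 + 10100×2820 + 9030×2920 + (z_c − 2500 − 19130)×3220
The z_c×3220 term appears on both sides and cancels. Collect the known terms of each column as K = Σ(ρt)_known − 3220 × (depth of known layers): K_1 = 55863000 − 3220×39750 = −72132000; K_2 = 54849600 − 3220×(2500 + 19130) = −14799000.
Balance: K_1 + 20700×ρ = K_2, so ρ = (K_2 − K_1)/20700 = 57333000/20700 = 2770 kg/m³.

2770 kg/m³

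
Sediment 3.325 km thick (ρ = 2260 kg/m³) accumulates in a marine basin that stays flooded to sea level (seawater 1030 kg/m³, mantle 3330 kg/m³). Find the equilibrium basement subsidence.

Submarine loading: the sediment displaces seawater, and the subsidence is in turn flooded, so s (ρ_m − ρ_w) = t (ρ_sed − ρ_w).
s = 3.325 km × (2260 − 1030) / (3330 − 1030) = 1.78 km.

1.78 km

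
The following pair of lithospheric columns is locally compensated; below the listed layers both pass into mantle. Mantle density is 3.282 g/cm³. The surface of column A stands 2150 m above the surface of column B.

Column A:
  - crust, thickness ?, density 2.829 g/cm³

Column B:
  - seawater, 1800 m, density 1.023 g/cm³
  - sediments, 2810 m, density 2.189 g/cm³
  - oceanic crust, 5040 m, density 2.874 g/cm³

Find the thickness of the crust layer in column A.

Take the compensation level at the base of the deeper column (depth z_c below the surface of column A) and equate Σ ρ_i t_i down to z_c; mantle fills any gap and the z_c terms cancel.
Column A: x×2.829 + (z_c − 0 − x)×3.282
Column B: 2150×0 + 1800×1.023 + 2810×2.189 + 5040×2.874 + (z_c − 2150 − 9650)×3.282
The z_c×3.282 term appears on both sides and cancels. Collect the known terms of each column as K = Σ(ρt)_known − 3.282 × (depth of known layers): K_A = 0 − 3.282×0 = 0; K_B = 22477.45 − 3.282×(2150 + 9650) = −16250.15.
Balance: K_A − x×(3.282 − 2.829) = K_B, so x = (K_A − K_B)/(3.282 − 2.829) = 16250.1/0.453 = 35900 m.

35900 m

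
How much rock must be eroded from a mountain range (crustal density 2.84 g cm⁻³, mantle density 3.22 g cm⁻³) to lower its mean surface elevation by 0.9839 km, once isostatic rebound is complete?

8.34 km

Net drop Δ = e − u = e − e ρ_c/ρ_m = e (ρ_m − ρ_c)/ρ_m.
e = Δ ρ_m/(ρ_m − ρ_c) = 0.9839 km × 3.22/0.38 = 8.34 km.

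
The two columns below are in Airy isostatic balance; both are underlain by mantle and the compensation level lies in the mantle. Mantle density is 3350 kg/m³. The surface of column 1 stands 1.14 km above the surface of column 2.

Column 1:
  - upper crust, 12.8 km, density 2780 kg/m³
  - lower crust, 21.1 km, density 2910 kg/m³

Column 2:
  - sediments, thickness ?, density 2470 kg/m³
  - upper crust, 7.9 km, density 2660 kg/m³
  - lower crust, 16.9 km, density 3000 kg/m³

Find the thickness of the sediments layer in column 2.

1.59 km

Take the compensation level at the base of the deeper column (depth z_c below the surface of column 1) and equate Σ ρ_i t_i down to z_c; mantle fills any gap and the z_c terms cancel.
Column 1: 12.8×2780 + 21.1×2910 + (z_c − 33.9)×3350
Column 2: 1.14×0 + x×2470 + 7.9×2660 + 16.9×3000 + (z_c − 1.14 − 24.8 − x)×3350
The z_c×3350 term appears on both sides and cancels. Collect the known terms of each column as K = Σ(ρt)_known − 3350 × (depth of known layers): K_1 = 96985 − 3350×33.9 = −16580; K_2 = 71714 − 3350×(1.14 + 24.8) = −15185.
Balance: K_1 = K_2 − x×(3350 − 2470), so x = (K_2 − K_1)/(3350 − 2470) = 1395/880 = 1.59 km.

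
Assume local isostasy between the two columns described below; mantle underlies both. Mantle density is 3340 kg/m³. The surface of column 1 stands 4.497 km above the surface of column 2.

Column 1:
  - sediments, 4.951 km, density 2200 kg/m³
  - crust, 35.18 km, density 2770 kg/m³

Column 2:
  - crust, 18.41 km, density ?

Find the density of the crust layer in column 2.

Take the compensation level at the base of the deeper column (depth z_c below the surface of column 1) and equate Σ ρ_i t_i down to z_c; mantle fills any gap and the z_c terms cancel.
Column 1: 4.951×2200 + 35.18×2770 + (z_c − 40.131)×3340
Column 2: 4.497×0 + 18.41×ρ + (z_c − 4.497 − 18.41)×3340
The z_c×3340 term appears on both sides and cancels. Collect the known terms of each column as K = Σ(ρt)_known − 3340 × (depth of known layers): K_1 = 108340.8 − 3340×40.131 = −25696.74; K_2 = 0 − 3340×(4.497 + 18.41) = −76509.38.
Balance: K_1 = K_2 + 18.41×ρ, so ρ = (K_1 − K_2)/18.41 = 50812.6/18.41 = 2760 kg/m³.

2760 kg/m³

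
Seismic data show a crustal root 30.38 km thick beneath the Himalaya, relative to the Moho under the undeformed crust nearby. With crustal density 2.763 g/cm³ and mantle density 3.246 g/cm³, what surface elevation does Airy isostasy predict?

Isostatic balance requires: ρ_c h = (ρ_m − ρ_c) r.
h = r (ρ_m − ρ_c) / ρ_c = 30.38 km × (3.246 − 2.763) / 2.763 = 5.31 km.

5.31 km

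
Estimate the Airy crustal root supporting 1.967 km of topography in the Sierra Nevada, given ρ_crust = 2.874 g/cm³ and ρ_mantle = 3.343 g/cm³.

Isostatic balance requires: the weight of the topography is balanced by the buoyancy of the root, ρ_c h = (ρ_m − ρ_c) r.
r = h · ρ_c / (ρ_m − ρ_c) = 1.967 km × 2.874 / (3.343 − 2.874) = 12.1 km.

12.1 km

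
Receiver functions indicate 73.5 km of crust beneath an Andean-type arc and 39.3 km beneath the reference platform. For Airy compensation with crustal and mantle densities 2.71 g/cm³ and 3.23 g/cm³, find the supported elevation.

5.51 km

Excess crust Δ = 73.5 km − 39.3 km = 34.2 km, split between elevation h and root r with h + r = Δ.
Airy balance ρ_c h = (ρ_m − ρ_c) r gives r = h ρ_c/(ρ_m − ρ_c), so h (1 + ρ_c/(ρ_m − ρ_c)) = Δ, i.e. h = Δ (ρ_m − ρ_c)/ρ_m.
h = 34.2 km × 0.52/3.23 = 5.51 km.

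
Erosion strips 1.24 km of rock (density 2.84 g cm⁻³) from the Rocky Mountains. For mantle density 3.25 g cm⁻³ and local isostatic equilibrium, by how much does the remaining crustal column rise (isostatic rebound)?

1.08 km

Unloading: uplift u = e ρ_c/ρ_m = 1.24 km × 2.84/3.25 = 1.08 km.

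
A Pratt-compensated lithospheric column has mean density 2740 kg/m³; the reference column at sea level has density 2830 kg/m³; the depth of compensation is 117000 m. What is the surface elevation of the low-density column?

ρ_ref D = ρ (D + h) → h = D (ρ_ref − ρ)/ρ.
h = 117000 m × (2830 − 2740)/2740 = 3840 m.

3840 m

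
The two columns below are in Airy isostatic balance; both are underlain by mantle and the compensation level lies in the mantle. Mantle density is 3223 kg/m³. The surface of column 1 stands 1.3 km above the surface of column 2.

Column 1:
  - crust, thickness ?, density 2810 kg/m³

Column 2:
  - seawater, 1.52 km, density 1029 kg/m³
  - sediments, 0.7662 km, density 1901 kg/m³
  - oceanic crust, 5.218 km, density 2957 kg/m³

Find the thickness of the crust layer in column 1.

24 km

Take the compensation level at the base of the deeper column (depth z_c below the surface of column 1) and equate Σ ρ_i t_i down to z_c; mantle fills any gap and the z_c terms cancel.
Column 1: x×2810 + (z_c − 0 − x)×3223
Column 2: 1.3×0 + 1.52×1029 + 0.7662×1901 + 5.218×2957 + (z_c − 1.3 − 7.5042)×3223
The z_c×3223 term appears on both sides and cancels. Collect the known terms of each column as K = Σ(ρt)_known − 3223 × (depth of known layers): K_1 = 0 − 3223×0 = 0; K_2 = 18450.2522 − 3223×(1.3 + 7.5042) = −9925.6844.
Balance: K_1 − x×(3223 − 2810) = K_2, so x = (K_1 − K_2)/(3223 − 2810) = 9925.68/413 = 24 km.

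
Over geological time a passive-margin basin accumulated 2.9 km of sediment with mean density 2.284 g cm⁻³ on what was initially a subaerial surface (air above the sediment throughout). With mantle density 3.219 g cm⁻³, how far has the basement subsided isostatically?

2.06 km

Subaerial load: s = t ρ_sed / ρ_m = 2.9 km × 2.284/3.219 = 2.06 km.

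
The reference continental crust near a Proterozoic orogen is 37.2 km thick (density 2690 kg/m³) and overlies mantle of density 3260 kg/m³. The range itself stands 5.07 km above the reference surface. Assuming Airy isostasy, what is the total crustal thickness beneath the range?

Root depth r = h ρ_c / (ρ_m − ρ_c) = 5.07 km × 2690 / 570 = 23.93 km.
Total thickness = T + h + r = 37.2 km + 5.07 km + 23.93 km = 66.2 km.

66.2 km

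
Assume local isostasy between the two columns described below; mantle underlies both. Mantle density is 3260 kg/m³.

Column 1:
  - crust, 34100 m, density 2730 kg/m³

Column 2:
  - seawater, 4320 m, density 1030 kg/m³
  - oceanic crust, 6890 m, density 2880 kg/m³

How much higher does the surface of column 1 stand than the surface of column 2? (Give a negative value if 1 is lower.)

For any compensation level in the mantle, the mantle terms cancel and isostasy reduces to e = (Σt_1 − Σt_2) − (Σ(ρt)_1 − Σ(ρt)_2) / ρ_m.
Σt_1 = 34100 m; Σt_2 = 11210 m; Σ(ρt)_1 = 93093000; Σ(ρt)_2 = 24292800 (in m·kg/m³).
e = (34100 − 11210) − (93093000 − 24292800) / 3260 = 1790 m.

1790 m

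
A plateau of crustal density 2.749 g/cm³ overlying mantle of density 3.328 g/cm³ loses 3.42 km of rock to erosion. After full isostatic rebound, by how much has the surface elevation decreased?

Rebound u = e ρ_c/ρ_m = 3.42 km × 2.749/3.328 = 2.825 km.
Net surface drop = e − u = 3.42 km − 2.825 km = e (ρ_m − ρ_c)/ρ_m = 0.595 km.

0.595 km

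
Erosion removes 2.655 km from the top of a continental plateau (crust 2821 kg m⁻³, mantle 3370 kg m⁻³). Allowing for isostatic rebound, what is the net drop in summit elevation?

0.433 km

Rebound u = e ρ_c/ρ_m = 2.655 km × 2821/3370 = 2.222 km.
Net surface drop = e − u = 2.655 km − 2.222 km = e (ρ_m − ρ_c)/ρ_m = 0.433 km.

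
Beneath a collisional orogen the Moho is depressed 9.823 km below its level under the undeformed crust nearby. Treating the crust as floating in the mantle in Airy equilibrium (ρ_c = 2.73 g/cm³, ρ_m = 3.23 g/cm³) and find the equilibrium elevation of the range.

1.8 km

Balancing pressure at the compensation depth: ρ_c h = (ρ_m − ρ_c) r.
h = r (ρ_m − ρ_c) / ρ_c = 9.823 km × (3.23 − 2.73) / 2.73 = 1.8 km.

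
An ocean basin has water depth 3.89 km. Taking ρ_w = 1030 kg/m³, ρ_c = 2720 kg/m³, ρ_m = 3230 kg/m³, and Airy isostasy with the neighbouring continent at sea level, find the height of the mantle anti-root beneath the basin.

Equating mass per unit area of the two columns: replacing crust with seawater at the top is compensated by replacing crust with mantle at the base: d (ρ_c − ρ_w) = a (ρ_m − ρ_c).
a = d (ρ_c − ρ_w)/(ρ_m − ρ_c) = 3.89 km × 1690/510 = 12.9 km.

12.9 km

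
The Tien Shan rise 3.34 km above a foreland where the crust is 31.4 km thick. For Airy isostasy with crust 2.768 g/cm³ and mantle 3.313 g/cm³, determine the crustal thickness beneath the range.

Root depth r = h ρ_c / (ρ_m − ρ_c) = 3.34 km × 2.768 / 0.545 = 16.96 km.
Total thickness = T + h + r = 31.4 km + 3.34 km + 16.96 km = 51.7 km.

51.7 km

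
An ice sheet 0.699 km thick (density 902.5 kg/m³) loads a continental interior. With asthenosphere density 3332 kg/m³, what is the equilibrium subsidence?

0.189 km

Isostatic balance requires: the ice load ρ_ice t is balanced by mantle displaced below, ρ_m s.
s = t ρ_ice / ρ_m = 0.699 km × 902.5/3332 = 0.189 km.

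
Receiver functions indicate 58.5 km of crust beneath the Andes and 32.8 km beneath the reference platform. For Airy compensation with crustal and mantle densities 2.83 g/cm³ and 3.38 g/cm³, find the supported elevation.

4.18 km

Excess crust Δ = 58.5 km − 32.8 km = 25.7 km, split between elevation h and root r with h + r = Δ.
Airy balance ρ_c h = (ρ_m − ρ_c) r gives r = h ρ_c/(ρ_m − ρ_c), so h (1 + ρ_c/(ρ_m − ρ_c)) = Δ, i.e. h = Δ (ρ_m − ρ_c)/ρ_m.
h = 25.7 km × 0.55/3.38 = 4.18 km.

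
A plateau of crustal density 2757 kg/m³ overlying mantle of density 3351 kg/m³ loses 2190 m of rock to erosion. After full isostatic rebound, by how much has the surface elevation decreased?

388 m

Rebound u = e ρ_c/ρ_m = 2190 m × 2757/3351 = 1802 m.
Net surface drop = e − u = 2190 m − 1802 m = e (ρ_m − ρ_c)/ρ_m = 388 m.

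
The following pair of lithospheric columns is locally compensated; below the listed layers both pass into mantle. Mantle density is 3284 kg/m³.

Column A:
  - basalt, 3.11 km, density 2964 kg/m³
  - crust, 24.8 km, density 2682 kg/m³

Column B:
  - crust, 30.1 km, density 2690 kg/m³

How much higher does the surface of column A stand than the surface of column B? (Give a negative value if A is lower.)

For any compensation level in the mantle, the mantle terms cancel and isostasy reduces to e = (Σt_A − Σt_B) − (Σ(ρt)_A − Σ(ρt)_B) / ρ_m.
Σt_A = 27.91 km; Σt_B = 30.1 km; Σ(ρt)_A = 75731.64; Σ(ρt)_B = 80969 (in km·kg/m³).
e = (27.91 − 30.1) − (75731.64 − 80969) / 3284 = −0.595 km.

−0.595 km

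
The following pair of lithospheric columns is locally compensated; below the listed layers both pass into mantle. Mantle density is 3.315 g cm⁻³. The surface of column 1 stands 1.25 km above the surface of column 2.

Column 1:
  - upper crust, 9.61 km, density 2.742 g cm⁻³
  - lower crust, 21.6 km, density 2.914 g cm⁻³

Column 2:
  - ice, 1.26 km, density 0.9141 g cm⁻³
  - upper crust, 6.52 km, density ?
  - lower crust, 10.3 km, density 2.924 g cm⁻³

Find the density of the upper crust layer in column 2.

Take the compensation level at the base of the deeper column (depth z_c below the surface of column 1) and equate Σ ρ_i t_i down to z_c; mantle fills any gap and the z_c terms cancel.
Column 1: 9.61×2.742 + 21.6×2.914 + (z_c − 31.21)×3.315
Column 2: 1.25×0 + 1.26×0.9141 + 6.52×ρ + 10.3×2.924 + (z_c − 1.25 − 18.08)×3.315
The z_c×3.315 term appears on both sides and cancels. Collect the known terms of each column as K = Σ(ρt)_known − 3.315 × (depth of known layers): K_1 = 89.29302 − 3.315×31.21 = −14.16813; K_2 = 31.268966 − 3.315×(1.25 + 18.08) = −32.809984.
Balance: K_1 = K_2 + 6.52×ρ, so ρ = (K_1 − K_2)/6.52 = 18.6419/6.52 = 2.86 g cm⁻³.

2.86 g cm⁻³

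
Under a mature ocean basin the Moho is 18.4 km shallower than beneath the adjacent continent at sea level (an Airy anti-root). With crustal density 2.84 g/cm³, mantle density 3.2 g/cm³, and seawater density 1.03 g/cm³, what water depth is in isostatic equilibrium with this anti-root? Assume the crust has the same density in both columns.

3.66 km

Replacing a thickness d of crust by seawater at the top must be balanced by replacing crust with mantle at the base: d (ρ_c − ρ_w) = a (ρ_m − ρ_c).
d = a (ρ_m − ρ_c)/(ρ_c − ρ_w) = 18.4 km × 0.36/1.81 = 3.66 km.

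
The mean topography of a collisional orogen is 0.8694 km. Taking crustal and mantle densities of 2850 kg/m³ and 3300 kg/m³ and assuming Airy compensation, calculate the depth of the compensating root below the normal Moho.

Isostatic balance requires: the weight of the topography is balanced by the buoyancy of the root, ρ_c h = (ρ_m − ρ_c) r.
r = h · ρ_c / (ρ_m − ρ_c) = 0.8694 km × 2850 / (3300 − 2850) = 5.51 km.

5.51 km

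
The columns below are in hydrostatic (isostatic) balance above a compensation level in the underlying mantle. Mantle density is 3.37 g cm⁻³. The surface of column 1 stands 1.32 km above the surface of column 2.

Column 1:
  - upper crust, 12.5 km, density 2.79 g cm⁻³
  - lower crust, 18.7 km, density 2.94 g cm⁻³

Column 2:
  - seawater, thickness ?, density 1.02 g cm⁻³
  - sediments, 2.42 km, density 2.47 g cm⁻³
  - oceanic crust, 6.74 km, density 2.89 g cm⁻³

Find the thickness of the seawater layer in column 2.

2.31 km

Take the compensation level at the base of the deeper column (depth z_c below the surface of column 1) and equate Σ ρ_i t_i down to z_c; mantle fills any gap and the z_c terms cancel.
Column 1: 12.5×2.79 + 18.7×2.94 + (z_c − 31.2)×3.37
Column 2: 1.32×0 + x×1.02 + 2.42×2.47 + 6.74×2.89 + (z_c − 1.32 − 9.16 − x)×3.37
The z_c×3.37 term appears on both sides and cancels. Collect the known terms of each column as K = Σ(ρt)_known − 3.37 × (depth of known layers): K_1 = 89.853 − 3.37×31.2 = −15.291; K_2 = 25.456 − 3.37×(1.32 + 9.16) = −9.8616.
Balance: K_1 = K_2 − x×(3.37 − 1.02), so x = (K_2 − K_1)/(3.37 − 1.02) = 5.4294/2.35 = 2.31 km.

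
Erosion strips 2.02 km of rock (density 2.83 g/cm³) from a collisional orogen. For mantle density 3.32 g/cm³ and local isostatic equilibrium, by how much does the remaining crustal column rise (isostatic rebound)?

Unloading: uplift u = e ρ_c/ρ_m = 2.02 km × 2.83/3.32 = 1.72 km.

1.72 km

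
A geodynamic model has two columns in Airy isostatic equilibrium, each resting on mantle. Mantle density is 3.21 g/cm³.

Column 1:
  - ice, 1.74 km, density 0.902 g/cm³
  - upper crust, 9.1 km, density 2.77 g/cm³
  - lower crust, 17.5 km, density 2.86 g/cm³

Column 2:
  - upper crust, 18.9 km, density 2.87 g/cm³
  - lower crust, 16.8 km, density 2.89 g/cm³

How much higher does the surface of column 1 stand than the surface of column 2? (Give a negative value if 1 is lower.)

For any compensation level in the mantle, the mantle terms cancel and isostasy reduces to e = (Σt_1 − Σt_2) − (Σ(ρt)_1 − Σ(ρt)_2) / ρ_m.
Σt_1 = 28.34 km; Σt_2 = 35.7 km; Σ(ρt)_1 = 76.82648; Σ(ρt)_2 = 102.795 (in km·g/cm³).
e = (28.34 − 35.7) − (76.82648 − 102.795) / 3.21 = 0.73 km.

0.73 km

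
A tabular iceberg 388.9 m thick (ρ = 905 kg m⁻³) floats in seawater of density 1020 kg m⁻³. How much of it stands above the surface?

Floating equilibrium: submerged depth d = t ρ_obj/ρ_fluid = 388.9 m × 905/1020 = 345.1 m.
Freeboard = t − d = 388.9 m − 345.1 m = 43.8 m.

43.8 m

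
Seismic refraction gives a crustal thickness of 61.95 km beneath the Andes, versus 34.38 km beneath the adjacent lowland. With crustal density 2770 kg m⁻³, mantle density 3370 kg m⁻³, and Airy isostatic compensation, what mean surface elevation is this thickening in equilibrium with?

Excess crust Δ = 61.95 km − 34.38 km = 27.57 km, split between elevation h and root r with h + r = Δ.
Airy balance ρ_c h = (ρ_m − ρ_c) r gives r = h ρ_c/(ρ_m − ρ_c), so h (1 + ρ_c/(ρ_m − ρ_c)) = Δ, i.e. h = Δ (ρ_m − ρ_c)/ρ_m.
h = 27.57 km × 600/3370 = 4.91 km.

4.91 km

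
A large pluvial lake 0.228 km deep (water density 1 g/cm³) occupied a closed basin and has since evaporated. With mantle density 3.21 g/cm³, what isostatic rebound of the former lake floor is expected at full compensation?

0.071 km

u = d ρ_w/ρ_m = 0.228 km × 1/3.21 = 0.071 km.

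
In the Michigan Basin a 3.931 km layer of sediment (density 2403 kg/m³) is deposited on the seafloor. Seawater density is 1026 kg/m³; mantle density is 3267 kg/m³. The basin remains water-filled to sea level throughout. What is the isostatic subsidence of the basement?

2.42 km

Submarine loading: the sediment displaces seawater, and the subsidence is in turn flooded, so s (ρ_m − ρ_w) = t (ρ_sed − ρ_w).
s = 3.931 km × (2403 − 1026) / (3267 − 1026) = 2.42 km.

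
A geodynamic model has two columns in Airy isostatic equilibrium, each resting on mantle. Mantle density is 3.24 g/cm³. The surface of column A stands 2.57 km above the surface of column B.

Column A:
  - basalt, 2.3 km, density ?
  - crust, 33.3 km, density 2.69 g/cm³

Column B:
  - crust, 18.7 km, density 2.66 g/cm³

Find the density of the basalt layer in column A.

Take the compensation level at the base of the deeper column (depth z_c below the surface of column A) and equate Σ ρ_i t_i down to z_c; mantle fills any gap and the z_c terms cancel.
Column A: 2.3×ρ + 33.3×2.69 + (z_c − 35.6)×3.24
Column B: 2.57×0 + 18.7×2.66 + (z_c − 2.57 − 18.7)×3.24
The z_c×3.24 term appears on both sides and cancels. Collect the known terms of each column as K = Σ(ρt)_known − 3.24 × (depth of known layers): K_A = 89.577 − 3.24×35.6 = −25.767; K_B = 49.742 − 3.24×(2.57 + 18.7) = −19.1728.
Balance: K_A + 2.3×ρ = K_B, so ρ = (K_B − K_A)/2.3 = 6.5942/2.3 = 2.87 g/cm³.

2.87 g/cm³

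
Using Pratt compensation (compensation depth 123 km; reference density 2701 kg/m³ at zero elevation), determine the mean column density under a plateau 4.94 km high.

Pratt balance: ρ_ref D = ρ (D + h).
ρ = ρ_ref D/(D + h) = 2701 × 123 km/(123 km + 4.94 km) = 2600 kg/m³.

2600 kg/m³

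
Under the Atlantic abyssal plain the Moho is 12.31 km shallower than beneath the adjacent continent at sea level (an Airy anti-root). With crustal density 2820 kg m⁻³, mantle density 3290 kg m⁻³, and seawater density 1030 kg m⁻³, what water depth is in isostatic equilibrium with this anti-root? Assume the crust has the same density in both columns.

Replacing a thickness d of crust by seawater at the top must be balanced by replacing crust with mantle at the base: d (ρ_c − ρ_w) = a (ρ_m − ρ_c).
d = a (ρ_m − ρ_c)/(ρ_c − ρ_w) = 12.31 km × 470/1790 = 3.23 km.

3.23 km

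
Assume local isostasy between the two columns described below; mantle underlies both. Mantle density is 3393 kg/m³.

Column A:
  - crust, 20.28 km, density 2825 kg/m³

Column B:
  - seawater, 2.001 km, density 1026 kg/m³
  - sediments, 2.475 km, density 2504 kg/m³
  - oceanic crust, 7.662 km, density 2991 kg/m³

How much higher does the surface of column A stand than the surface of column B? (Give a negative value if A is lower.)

0.443 km

For any compensation level in the mantle, the mantle terms cancel and isostasy reduces to e = (Σt_A − Σt_B) − (Σ(ρt)_A − Σ(ρt)_B) / ρ_m.
Σt_A = 20.28 km; Σt_B = 12.138 km; Σ(ρt)_A = 57291; Σ(ρt)_B = 31167.468 (in km·kg/m³).
e = (20.28 − 12.138) − (57291 − 31167.468) / 3393 = 0.443 km.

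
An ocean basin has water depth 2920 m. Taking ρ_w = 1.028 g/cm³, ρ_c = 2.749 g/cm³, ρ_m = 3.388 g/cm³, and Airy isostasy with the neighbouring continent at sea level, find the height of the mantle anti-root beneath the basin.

7860 m

In Airy isostatic equilibrium: replacing crust with seawater at the top is compensated by replacing crust with mantle at the base: d (ρ_c − ρ_w) = a (ρ_m − ρ_c).
a = d (ρ_c − ρ_w)/(ρ_m − ρ_c) = 2920 m × 1.721/0.639 = 7860 m.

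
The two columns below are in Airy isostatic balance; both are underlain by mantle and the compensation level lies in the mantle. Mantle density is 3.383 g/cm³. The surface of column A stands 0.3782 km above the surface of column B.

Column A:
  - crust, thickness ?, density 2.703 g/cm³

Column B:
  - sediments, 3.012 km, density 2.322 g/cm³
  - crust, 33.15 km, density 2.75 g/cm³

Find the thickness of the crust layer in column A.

Take the compensation level at the base of the deeper column (depth z_c below the surface of column A) and equate Σ ρ_i t_i down to z_c; mantle fills any gap and the z_c terms cancel.
Column A: x×2.703 + (z_c − 0 − x)×3.383
Column B: 0.3782×0 + 3.012×2.322 + 33.15×2.75 + (z_c − 0.3782 − 36.162)×3.383
The z_c×3.383 term appears on both sides and cancels. Collect the known terms of each column as K = Σ(ρt)_known − 3.383 × (depth of known layers): K_A = 0 − 3.383×0 = 0; K_B = 98.156364 − 3.383×(0.3782 + 36.162) = −25.4591326.
Balance: K_A − x×(3.383 − 2.703) = K_B, so x = (K_A − K_B)/(3.383 − 2.703) = 25.4591/0.68 = 37.4 km.

37.4 km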